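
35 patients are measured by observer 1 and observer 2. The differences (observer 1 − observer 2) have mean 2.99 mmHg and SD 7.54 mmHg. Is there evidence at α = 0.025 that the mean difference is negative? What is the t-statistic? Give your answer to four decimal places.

2.3460

H0: μ_d = 0; H1: μ_d < 0 (paired t-test on the differences, left-tailed).
t = d̄/(s_d/√n) = 2.99/(7.54/√35) = 2.3460
df = n − 1 = 34
p-value = P(T ≤ 2.3460) ≈ 0.988
Since p ≈ 0.988 > α = 0.025, fail to reject H0; the data do not provide sufficient evidence against H0.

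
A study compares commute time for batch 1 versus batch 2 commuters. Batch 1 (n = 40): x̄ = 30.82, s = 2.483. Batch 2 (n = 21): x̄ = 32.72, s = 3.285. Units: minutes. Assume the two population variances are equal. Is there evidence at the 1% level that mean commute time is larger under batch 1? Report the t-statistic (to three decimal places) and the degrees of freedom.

t = -2.535, df = 59

Let group 1 = batch 1, group 2 = batch 2. H0: μ_1 = μ_2; H1: μ_1 > μ_2 (two-sample pooled-variance t-test, right-tailed).
s_p² = [(40−1)·2.483² + (21−1)·3.285²]/(40+21−2) = 7.7334
t = (30.82 − 32.72)/√[7.7334·(1/40 + 1/21)] = -2.535
df = n₁ + n₂ − 2 = 59
p-value = P(T ≥ -2.535) ≈ 0.9930
Since p ≈ 0.9930 > α = 0.01, fail to reject H0; the evidence is not statistically significant.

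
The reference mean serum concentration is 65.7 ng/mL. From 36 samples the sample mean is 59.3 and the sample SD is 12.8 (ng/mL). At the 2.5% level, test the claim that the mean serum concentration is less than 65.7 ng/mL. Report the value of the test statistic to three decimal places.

-3.000

H0: μ = 65.7; H1: μ < 65.7 (one-sample t-test, left-tailed).
t = (x̄ − μ₀)/(s/√n) = (59.3 − 65.7)/(12.8/√36) = -3.000
df = n − 1 = 35
p-value = P(T ≤ -3.000) ≈ 0.002
Since p ≈ 0.002 < α = 0.025, reject H0; the evidence is statistically significant.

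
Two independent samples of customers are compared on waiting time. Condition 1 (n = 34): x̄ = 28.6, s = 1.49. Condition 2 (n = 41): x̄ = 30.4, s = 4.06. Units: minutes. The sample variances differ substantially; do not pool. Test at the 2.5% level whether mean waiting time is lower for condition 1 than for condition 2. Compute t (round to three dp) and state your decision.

Let group 1 = condition 1, group 2 = condition 2. H0: μ_1 = μ_2; H1: μ_1 < μ_2 (Welch's two-sample t-test, left-tailed).
t = (x̄_1 − x̄_2)/√(s_1²/n_1 + s_2²/n_2) = (28.6 − 30.4)/√(1.49²/34 + 4.06²/41) = -2.633
Welch–Satterthwaite df ≈ 52.37
p-value = P(T ≤ -2.633) ≈ 0.0055
Since p ≈ 0.0055 < α = 0.025, reject H0; the evidence is statistically significant.

t = -2.633; reject H0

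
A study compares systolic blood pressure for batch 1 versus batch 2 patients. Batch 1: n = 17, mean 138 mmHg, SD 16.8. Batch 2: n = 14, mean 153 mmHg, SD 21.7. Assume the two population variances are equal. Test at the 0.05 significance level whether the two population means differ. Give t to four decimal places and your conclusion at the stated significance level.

t = -2.1701; reject H0

Let group 1 = batch 1, group 2 = batch 2. H0: μ_1 = μ_2; H1: μ_1 ≠ μ_2 (two-sample pooled-variance t-test, two-sided).
s_p² = [(17−1)·16.8² + (14−1)·21.7²]/(17+14−2) = 366.807
t = (138 − 153)/√[366.807·(1/17 + 1/14)] = -2.1701
df = n₁ + n₂ − 2 = 29
Two-sided p-value ≈ 0.038
Since p ≈ 0.038 < α = 0.05, reject H0; the evidence is statistically significant.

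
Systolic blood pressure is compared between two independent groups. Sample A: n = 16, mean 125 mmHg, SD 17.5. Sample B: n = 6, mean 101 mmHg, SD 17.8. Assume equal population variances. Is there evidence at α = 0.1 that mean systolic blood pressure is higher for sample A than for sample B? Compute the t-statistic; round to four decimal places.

Let group 1 = sample A, group 2 = sample B. H0: μ_1 = μ_2; H1: μ_1 > μ_2 (two-sample pooled-variance t-test, right-tailed).
s_p² = [(16−1)·17.5² + (6−1)·17.8²]/(16+6−2) = 308.898
t = (125 − 101)/√[308.898·(1/16 + 1/6)] = 2.8525
df = n₁ + n₂ − 2 = 20
p-value = P(T ≥ 2.8525) ≈ 0.0049
Since p ≈ 0.0049 < α = 0.1, reject H0; the data support H1.

2.8525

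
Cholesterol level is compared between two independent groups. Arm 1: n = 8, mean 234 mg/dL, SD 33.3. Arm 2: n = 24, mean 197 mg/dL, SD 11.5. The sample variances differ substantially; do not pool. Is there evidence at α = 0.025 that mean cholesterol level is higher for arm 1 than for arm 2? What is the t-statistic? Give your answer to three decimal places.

Let group 1 = arm 1, group 2 = arm 2. H0: μ_1 = μ_2; H1: μ_1 > μ_2 (Welch's two-sample t-test, right-tailed).
t = (x̄_1 − x̄_2)/√(s_1²/n_1 + s_2²/n_2) = (234 − 197)/√(33.3²/8 + 11.5²/24) = 3.082
Welch–Satterthwaite df ≈ 7.56
p-value = P(T ≥ 3.082) ≈ 0.0081
Since p ≈ 0.0081 < α = 0.025, reject H0; the data support H1.

3.082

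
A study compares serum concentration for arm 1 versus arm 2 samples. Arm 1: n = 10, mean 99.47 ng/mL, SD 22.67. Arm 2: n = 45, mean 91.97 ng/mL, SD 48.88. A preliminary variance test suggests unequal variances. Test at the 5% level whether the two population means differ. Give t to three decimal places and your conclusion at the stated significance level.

Let group 1 = arm 1, group 2 = arm 2. H0: μ_1 = μ_2; H1: μ_1 ≠ μ_2 (Welch's two-sample t-test, two-sided).
t = (x̄_1 − x̄_2)/√(s_1²/n_1 + s_2²/n_2) = (99.47 − 91.97)/√(22.67²/10 + 48.88²/45) = 0.734
Welch–Satterthwaite df ≈ 30.54
Two-sided p-value ≈ 0.4687
Since p ≈ 0.4687 > α = 0.05, fail to reject H0; the data do not provide sufficient evidence against H0.

t = 0.734; fail to reject H0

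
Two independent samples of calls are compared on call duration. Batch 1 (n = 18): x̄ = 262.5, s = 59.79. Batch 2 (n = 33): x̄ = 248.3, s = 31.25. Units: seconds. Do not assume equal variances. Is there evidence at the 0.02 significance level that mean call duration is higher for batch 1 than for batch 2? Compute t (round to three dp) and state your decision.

t = 0.940; fail to reject H0

Let group 1 = batch 1, group 2 = batch 2. H0: μ_1 = μ_2; H1: μ_1 > μ_2 (Welch's two-sample t-test, right-tailed).
t = (x̄_1 − x̄_2)/√(s_1²/n_1 + s_2²/n_2) = (262.5 − 248.3)/√(59.79²/18 + 31.25²/33) = 0.940
Welch–Satterthwaite df ≈ 22.18
p-value = P(T ≥ 0.940) ≈ 0.179
Since p ≈ 0.179 > α = 0.02, fail to reject H0; the evidence is not statistically significant.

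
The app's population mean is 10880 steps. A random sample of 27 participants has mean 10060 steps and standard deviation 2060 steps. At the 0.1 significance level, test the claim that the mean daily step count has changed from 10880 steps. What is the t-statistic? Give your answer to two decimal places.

-2.07

H0: μ = 10880; H1: μ ≠ 10880 (one-sample t-test, two-sided).
t = (x̄ − μ₀)/(s/√n) = (10060 − 10880)/(2060/√27) = -2.07
df = n − 1 = 26
Two-sided p-value ≈ 0.049
Since p ≈ 0.049 < α = 0.1, reject H0; the evidence is statistically significant.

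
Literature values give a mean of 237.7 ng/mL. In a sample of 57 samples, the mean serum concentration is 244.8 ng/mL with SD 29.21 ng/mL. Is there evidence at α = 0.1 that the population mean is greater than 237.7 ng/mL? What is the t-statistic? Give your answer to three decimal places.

H0: μ = 237.7; H1: μ > 237.7 (one-sample t-test, right-tailed).
t = (x̄ − μ₀)/(s/√n) = (244.8 − 237.7)/(29.21/√57) = 1.835
df = n − 1 = 56
p-value = P(T ≥ 1.835) ≈ 0.0359
Since p ≈ 0.0359 < α = 0.1, reject H0; the evidence is statistically significant.

1.835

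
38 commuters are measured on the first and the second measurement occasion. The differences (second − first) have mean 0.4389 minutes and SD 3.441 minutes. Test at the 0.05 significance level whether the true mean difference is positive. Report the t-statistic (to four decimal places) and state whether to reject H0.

t = 0.7863; fail to reject H0

H0: μ_d = 0; H1: μ_d > 0 (paired t-test on the differences, right-tailed).
t = d̄/(s_d/√n) = 0.4389/(3.441/√38) = 0.7863
df = n − 1 = 37
p-value = P(T ≥ 0.7863) ≈ 0.218
Since p ≈ 0.218 > α = 0.05, fail to reject H0; the data do not provide sufficient evidence against H0.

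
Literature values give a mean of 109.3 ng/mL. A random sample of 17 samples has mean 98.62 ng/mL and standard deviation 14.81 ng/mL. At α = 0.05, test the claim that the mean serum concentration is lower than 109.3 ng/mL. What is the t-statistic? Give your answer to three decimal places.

H0: μ = 109.3; H1: μ < 109.3 (one-sample t-test, left-tailed).
t = (x̄ − μ₀)/(s/√n) = (98.62 − 109.3)/(14.81/√17) = -2.973
df = n − 1 = 16
p-value = P(T ≤ -2.973) ≈ 0.004
Since p ≈ 0.004 < α = 0.05, reject H0; the data support H1.

-2.973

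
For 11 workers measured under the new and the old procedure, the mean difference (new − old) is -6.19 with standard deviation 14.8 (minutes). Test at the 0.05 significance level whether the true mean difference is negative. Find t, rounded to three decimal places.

-1.387

H0: μ_d = 0; H1: μ_d < 0 (paired t-test on the differences, left-tailed).
t = d̄/(s_d/√n) = -6.19/(14.8/√11) = -1.387
df = n − 1 = 10
p-value = P(T ≤ -1.387) ≈ 0.098
Since p ≈ 0.098 > α = 0.05, fail to reject H0; the data do not provide sufficient evidence against H0.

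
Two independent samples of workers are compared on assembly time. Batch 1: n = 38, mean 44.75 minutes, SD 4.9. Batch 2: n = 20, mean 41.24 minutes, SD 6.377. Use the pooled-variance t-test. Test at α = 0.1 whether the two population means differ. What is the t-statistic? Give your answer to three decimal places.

Let group 1 = batch 1, group 2 = batch 2. H0: μ_1 = μ_2; H1: μ_1 ≠ μ_2 (two-sample pooled-variance t-test, two-sided).
s_p² = [(38−1)·4.9² + (20−1)·6.377²]/(38+20−2) = 29.6612
t = (44.75 − 41.24)/√[29.6612·(1/38 + 1/20)] = 2.333
df = n₁ + n₂ − 2 = 56
Two-sided p-value ≈ 0.023
Since p ≈ 0.023 < α = 0.1, reject H0; the data support H1.

2.333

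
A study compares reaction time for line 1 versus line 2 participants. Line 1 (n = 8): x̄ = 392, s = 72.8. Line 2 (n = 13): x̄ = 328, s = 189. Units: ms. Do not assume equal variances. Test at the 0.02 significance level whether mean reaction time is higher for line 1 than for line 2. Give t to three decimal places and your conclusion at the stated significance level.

t = 1.096; fail to reject H0

Let group 1 = line 1, group 2 = line 2. H0: μ_1 = μ_2; H1: μ_1 > μ_2 (Welch's two-sample t-test, right-tailed).
t = (x̄_1 − x̄_2)/√(s_1²/n_1 + s_2²/n_2) = (392 − 328)/√(72.8²/8 + 189²/13) = 1.096
Welch–Satterthwaite df ≈ 16.81
p-value = P(T ≥ 1.096) ≈ 0.144
Since p ≈ 0.144 > α = 0.02, fail to reject H0; the evidence is not statistically significant.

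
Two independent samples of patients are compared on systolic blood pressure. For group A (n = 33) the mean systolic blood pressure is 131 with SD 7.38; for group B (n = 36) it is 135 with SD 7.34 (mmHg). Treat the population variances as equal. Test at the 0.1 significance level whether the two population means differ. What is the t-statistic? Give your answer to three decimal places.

-2.255

Let group 1 = group A, group 2 = group B. H0: μ_1 = μ_2; H1: μ_1 ≠ μ_2 (two-sample pooled-variance t-test, two-sided).
s_p² = [(33−1)·7.38² + (36−1)·7.34²]/(33+36−2) = 54.1568
t = (131 − 135)/√[54.1568·(1/33 + 1/36)] = -2.255
df = n₁ + n₂ − 2 = 67
Two-sided p-value ≈ 0.0274
Since p ≈ 0.0274 < α = 0.1, reject H0; the data support H1.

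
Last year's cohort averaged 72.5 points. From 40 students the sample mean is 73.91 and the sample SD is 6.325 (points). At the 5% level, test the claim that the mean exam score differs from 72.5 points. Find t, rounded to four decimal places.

H0: μ = 72.5; H1: μ ≠ 72.5 (one-sample t-test, two-sided).
t = (x̄ − μ₀)/(s/√n) = (73.91 − 72.5)/(6.325/√40) = 1.4099
df = n − 1 = 39
Two-sided p-value ≈ 0.166
Since p ≈ 0.166 > α = 0.05, fail to reject H0; the evidence is not statistically significant.

1.4099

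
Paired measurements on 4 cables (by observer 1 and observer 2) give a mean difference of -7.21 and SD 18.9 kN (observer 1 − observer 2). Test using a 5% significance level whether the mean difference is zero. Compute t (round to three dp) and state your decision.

H0: μ_d = 0; H1: μ_d ≠ 0 (paired t-test on the differences, two-sided).
t = d̄/(s_d/√n) = -7.21/(18.9/√4) = -0.763
df = n − 1 = 3
Two-sided p-value ≈ 0.501
Since p ≈ 0.501 > α = 0.05, fail to reject H0; the evidence is not statistically significant.

t = -0.763; fail to reject H0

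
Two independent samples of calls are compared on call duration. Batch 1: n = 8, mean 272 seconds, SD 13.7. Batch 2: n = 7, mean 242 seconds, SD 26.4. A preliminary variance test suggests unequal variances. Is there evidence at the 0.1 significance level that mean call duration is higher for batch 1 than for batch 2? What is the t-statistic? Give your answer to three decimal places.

Let group 1 = batch 1, group 2 = batch 2. H0: μ_1 = μ_2; H1: μ_1 > μ_2 (Welch's two-sample t-test, right-tailed).
t = (x̄_1 − x̄_2)/√(s_1²/n_1 + s_2²/n_2) = (272 − 242)/√(13.7²/8 + 26.4²/7) = 2.705
Welch–Satterthwaite df ≈ 8.74
p-value = P(T ≥ 2.705) ≈ 0.0124
Since p ≈ 0.0124 < α = 0.1, reject H0; the data support H1.

2.705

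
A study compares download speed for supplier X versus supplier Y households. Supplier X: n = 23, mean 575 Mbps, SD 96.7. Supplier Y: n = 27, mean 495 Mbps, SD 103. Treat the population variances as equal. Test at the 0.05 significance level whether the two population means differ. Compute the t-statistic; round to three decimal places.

Let group 1 = supplier X, group 2 = supplier Y. H0: μ_1 = μ_2; H1: μ_1 ≠ μ_2 (two-sample pooled-variance t-test, two-sided).
s_p² = [(23−1)·96.7² + (27−1)·103²]/(23+27−2) = 10032.4
t = (575 − 495)/√[10032.4·(1/23 + 1/27)] = 2.815
df = n₁ + n₂ − 2 = 48
Two-sided p-value ≈ 0.007
Since p ≈ 0.007 < α = 0.05, reject H0; the evidence is statistically significant.

2.815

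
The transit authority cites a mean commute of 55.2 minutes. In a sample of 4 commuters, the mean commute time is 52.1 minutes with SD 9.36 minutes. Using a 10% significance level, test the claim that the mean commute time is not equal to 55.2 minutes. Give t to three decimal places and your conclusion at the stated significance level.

H0: μ = 55.2; H1: μ ≠ 55.2 (one-sample t-test, two-sided).
t = (x̄ − μ₀)/(s/√n) = (52.1 − 55.2)/(9.36/√4) = -0.662
df = n − 1 = 3
Two-sided p-value ≈ 0.555
Since p ≈ 0.555 > α = 0.1, fail to reject H0; the evidence is not statistically significant.

t = -0.662; fail to reject H0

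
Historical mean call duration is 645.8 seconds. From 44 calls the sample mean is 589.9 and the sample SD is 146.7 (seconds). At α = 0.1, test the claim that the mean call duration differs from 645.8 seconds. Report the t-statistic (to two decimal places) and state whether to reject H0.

H0: μ = 645.8; H1: μ ≠ 645.8 (one-sample t-test, two-sided).
t = (x̄ − μ₀)/(s/√n) = (589.9 − 645.8)/(146.7/√44) = -2.53
df = n − 1 = 43
Two-sided p-value ≈ 0.015
Since p ≈ 0.015 < α = 0.1, reject H0; the evidence is statistically significant.

t = -2.53; reject H0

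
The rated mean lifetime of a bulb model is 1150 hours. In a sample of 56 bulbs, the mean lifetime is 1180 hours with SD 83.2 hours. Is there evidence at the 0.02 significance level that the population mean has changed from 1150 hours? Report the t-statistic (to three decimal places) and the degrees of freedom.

H0: μ = 1150; H1: μ ≠ 1150 (one-sample t-test, two-sided).
t = (x̄ − μ₀)/(s/√n) = (1180 − 1150)/(83.2/√56) = 2.698
df = n − 1 = 55
Two-sided p-value ≈ 0.0092
Since p ≈ 0.0092 < α = 0.02, reject H0; the evidence is statistically significant.

t = 2.698, df = 55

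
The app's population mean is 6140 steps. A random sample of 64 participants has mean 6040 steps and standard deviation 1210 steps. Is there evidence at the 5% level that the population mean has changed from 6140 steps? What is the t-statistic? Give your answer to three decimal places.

H0: μ = 6140; H1: μ ≠ 6140 (one-sample t-test, two-sided).
t = (x̄ − μ₀)/(s/√n) = (6040 − 6140)/(1210/√64) = -0.661
df = n − 1 = 63
Two-sided p-value ≈ 0.511
Since p ≈ 0.511 > α = 0.05, fail to reject H0; the data do not provide sufficient evidence against H0.

-0.661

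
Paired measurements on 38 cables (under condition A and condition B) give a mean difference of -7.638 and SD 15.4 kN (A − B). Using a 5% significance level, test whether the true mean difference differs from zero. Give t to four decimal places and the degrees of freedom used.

H0: μ_d = 0; H1: μ_d ≠ 0 (paired t-test on the differences, two-sided).
t = d̄/(s_d/√n) = -7.638/(15.4/√38) = -3.0574
df = n − 1 = 37
Two-sided p-value ≈ 0.004
Since p ≈ 0.004 < α = 0.05, reject H0; the data support H1.

t = -3.0574, df = 37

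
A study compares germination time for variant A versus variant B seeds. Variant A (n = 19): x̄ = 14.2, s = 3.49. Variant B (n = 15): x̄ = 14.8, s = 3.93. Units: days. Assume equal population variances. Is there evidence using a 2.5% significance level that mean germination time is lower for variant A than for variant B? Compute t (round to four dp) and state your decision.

t = -0.4709; fail to reject H0

Let group 1 = variant A, group 2 = variant B. H0: μ_1 = μ_2; H1: μ_1 < μ_2 (two-sample pooled-variance t-test, left-tailed).
s_p² = [(19−1)·3.49² + (15−1)·3.93²]/(19+15−2) = 13.6085
t = (14.2 − 14.8)/√[13.6085·(1/19 + 1/15)] = -0.4709
df = n₁ + n₂ − 2 = 32
p-value = P(T ≤ -0.4709) ≈ 0.320
Since p ≈ 0.320 > α = 0.025, fail to reject H0; the data do not provide sufficient evidence against H0.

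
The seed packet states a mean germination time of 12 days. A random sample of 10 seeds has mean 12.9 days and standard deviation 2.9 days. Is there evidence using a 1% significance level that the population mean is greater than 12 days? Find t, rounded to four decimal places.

H0: μ = 12; H1: μ > 12 (one-sample t-test, right-tailed).
t = (x̄ − μ₀)/(s/√n) = (12.9 − 12)/(2.9/√10) = 0.9814
df = n − 1 = 9
p-value = P(T ≥ 0.9814) ≈ 0.1760
Since p ≈ 0.1760 > α = 0.01, fail to reject H0; the evidence is not statistically significant.

0.9814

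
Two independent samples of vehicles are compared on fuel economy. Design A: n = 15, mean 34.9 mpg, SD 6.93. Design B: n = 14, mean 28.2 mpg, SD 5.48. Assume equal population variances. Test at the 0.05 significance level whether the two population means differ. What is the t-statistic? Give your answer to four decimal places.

2.8738

Let group 1 = design A, group 2 = design B. H0: μ_1 = μ_2; H1: μ_1 ≠ μ_2 (two-sample pooled-variance t-test, two-sided).
s_p² = [(15−1)·6.93² + (14−1)·5.48²]/(15+14−2) = 39.3609
t = (34.9 − 28.2)/√[39.3609·(1/15 + 1/14)] = 2.8738
df = n₁ + n₂ − 2 = 27
Two-sided p-value ≈ 0.008
Since p ≈ 0.008 < α = 0.05, reject H0; the data support H1.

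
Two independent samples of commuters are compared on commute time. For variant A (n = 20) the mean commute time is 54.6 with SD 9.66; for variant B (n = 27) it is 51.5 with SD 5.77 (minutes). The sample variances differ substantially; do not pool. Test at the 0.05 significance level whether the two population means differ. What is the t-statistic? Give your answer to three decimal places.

Let group 1 = variant A, group 2 = variant B. H0: μ_1 = μ_2; H1: μ_1 ≠ μ_2 (Welch's two-sample t-test, two-sided).
t = (x̄_1 − x̄_2)/√(s_1²/n_1 + s_2²/n_2) = (54.6 − 51.5)/√(9.66²/20 + 5.77²/27) = 1.276
Welch–Satterthwaite df ≈ 28.89
Two-sided p-value ≈ 0.2120
Since p ≈ 0.2120 > α = 0.05, fail to reject H0; the data do not provide sufficient evidence against H0.

1.276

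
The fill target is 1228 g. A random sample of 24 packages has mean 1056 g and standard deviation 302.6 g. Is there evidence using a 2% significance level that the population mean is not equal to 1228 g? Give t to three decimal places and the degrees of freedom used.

t = -2.785, df = 23

H0: μ = 1228; H1: μ ≠ 1228 (one-sample t-test, two-sided).
t = (x̄ − μ₀)/(s/√n) = (1056 − 1228)/(302.6/√24) = -2.785
df = n − 1 = 23
Two-sided p-value ≈ 0.011
Since p ≈ 0.011 < α = 0.02, reject H0; the evidence is statistically significant.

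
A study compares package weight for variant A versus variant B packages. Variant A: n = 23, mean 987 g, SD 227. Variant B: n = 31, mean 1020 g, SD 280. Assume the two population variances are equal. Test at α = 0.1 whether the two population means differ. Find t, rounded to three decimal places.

Let group 1 = variant A, group 2 = variant B. H0: μ_1 = μ_2; H1: μ_1 ≠ μ_2 (two-sample pooled-variance t-test, two-sided).
s_p² = [(23−1)·227² + (31−1)·280²]/(23+31−2) = 67031.5
t = (987 − 1020)/√[67031.5·(1/23 + 1/31)] = -0.463
df = n₁ + n₂ − 2 = 52
Two-sided p-value ≈ 0.6452
Since p ≈ 0.6452 > α = 0.1, fail to reject H0; the data do not provide sufficient evidence against H0.

-0.463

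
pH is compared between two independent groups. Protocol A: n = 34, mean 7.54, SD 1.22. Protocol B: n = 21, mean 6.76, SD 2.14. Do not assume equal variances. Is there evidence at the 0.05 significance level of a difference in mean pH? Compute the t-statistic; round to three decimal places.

1.524

Let group 1 = protocol A, group 2 = protocol B. H0: μ_1 = μ_2; H1: μ_1 ≠ μ_2 (Welch's two-sample t-test, two-sided).
t = (x̄_1 − x̄_2)/√(s_1²/n_1 + s_2²/n_2) = (7.54 − 6.76)/√(1.22²/34 + 2.14²/21) = 1.524
Welch–Satterthwaite df ≈ 28.15
Two-sided p-value ≈ 0.139
Since p ≈ 0.139 > α = 0.05, fail to reject H0; the data do not provide sufficient evidence against H0.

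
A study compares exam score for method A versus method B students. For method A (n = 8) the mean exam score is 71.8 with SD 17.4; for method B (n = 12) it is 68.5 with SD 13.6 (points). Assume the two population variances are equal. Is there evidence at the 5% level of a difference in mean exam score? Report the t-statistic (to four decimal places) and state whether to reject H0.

t = 0.4759; fail to reject H0

Let group 1 = method A, group 2 = method B. H0: μ_1 = μ_2; H1: μ_1 ≠ μ_2 (two-sample pooled-variance t-test, two-sided).
s_p² = [(8−1)·17.4² + (12−1)·13.6²]/(8+12−2) = 230.771
t = (71.8 − 68.5)/√[230.771·(1/8 + 1/12)] = 0.4759
df = n₁ + n₂ − 2 = 18
Two-sided p-value ≈ 0.6398
Since p ≈ 0.6398 > α = 0.05, fail to reject H0; the evidence is not statistically significant.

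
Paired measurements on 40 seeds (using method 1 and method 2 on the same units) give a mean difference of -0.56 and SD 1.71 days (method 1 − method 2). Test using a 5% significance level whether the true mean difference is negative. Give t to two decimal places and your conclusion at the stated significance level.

H0: μ_d = 0; H1: μ_d < 0 (paired t-test on the differences, left-tailed).
t = d̄/(s_d/√n) = -0.56/(1.71/√40) = -2.07
df = n − 1 = 39
p-value = P(T ≤ -2.07) ≈ 0.023
Since p ≈ 0.023 < α = 0.05, reject H0; the data support H1.

t = -2.07; reject H0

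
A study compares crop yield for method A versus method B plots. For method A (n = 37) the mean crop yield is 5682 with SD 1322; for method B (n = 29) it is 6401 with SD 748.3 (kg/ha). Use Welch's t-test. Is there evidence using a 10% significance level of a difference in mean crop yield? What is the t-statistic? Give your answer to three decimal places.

Let group 1 = method A, group 2 = method B. H0: μ_1 = μ_2; H1: μ_1 ≠ μ_2 (Welch's two-sample t-test, two-sided).
t = (x̄_1 − x̄_2)/√(s_1²/n_1 + s_2²/n_2) = (5682 − 6401)/√(1322²/37 + 748.3²/29) = -2.787
Welch–Satterthwaite df ≈ 58.81
Two-sided p-value ≈ 0.0071
Since p ≈ 0.0071 < α = 0.1, reject H0; the data support H1.

-2.787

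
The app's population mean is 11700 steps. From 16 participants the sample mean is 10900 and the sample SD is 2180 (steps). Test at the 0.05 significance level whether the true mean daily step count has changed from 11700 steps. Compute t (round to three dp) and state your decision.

t = -1.468; fail to reject H0

H0: μ = 11700; H1: μ ≠ 11700 (one-sample t-test, two-sided).
t = (x̄ − μ₀)/(s/√n) = (10900 − 11700)/(2180/√16) = -1.468
df = n − 1 = 15
Two-sided p-value ≈ 0.1628
Since p ≈ 0.1628 > α = 0.05, fail to reject H0; the data do not provide sufficient evidence against H0.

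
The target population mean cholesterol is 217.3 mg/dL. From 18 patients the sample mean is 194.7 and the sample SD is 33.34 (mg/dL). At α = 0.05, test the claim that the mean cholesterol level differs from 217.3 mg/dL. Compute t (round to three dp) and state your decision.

t = -2.876; reject H0

H0: μ = 217.3; H1: μ ≠ 217.3 (one-sample t-test, two-sided).
t = (x̄ − μ₀)/(s/√n) = (194.7 − 217.3)/(33.34/√18) = -2.876
df = n − 1 = 17
Two-sided p-value ≈ 0.0105
Since p ≈ 0.0105 < α = 0.05, reject H0; the evidence is statistically significant.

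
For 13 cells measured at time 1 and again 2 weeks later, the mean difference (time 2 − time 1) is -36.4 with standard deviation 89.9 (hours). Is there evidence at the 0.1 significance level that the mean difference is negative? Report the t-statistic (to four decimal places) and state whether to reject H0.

H0: μ_d = 0; H1: μ_d < 0 (paired t-test on the differences, left-tailed).
t = d̄/(s_d/√n) = -36.4/(89.9/√13) = -1.4599
df = n − 1 = 12
p-value = P(T ≤ -1.4599) ≈ 0.085
Since p ≈ 0.085 < α = 0.1, reject H0; the evidence is statistically significant.

t = -1.4599; reject H0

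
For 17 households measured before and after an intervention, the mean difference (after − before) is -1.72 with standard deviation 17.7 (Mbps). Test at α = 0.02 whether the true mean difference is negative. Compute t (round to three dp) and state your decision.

t = -0.401; fail to reject H0

H0: μ_d = 0; H1: μ_d < 0 (paired t-test on the differences, left-tailed).
t = d̄/(s_d/√n) = -1.72/(17.7/√17) = -0.401
df = n − 1 = 16
p-value = P(T ≤ -0.401) ≈ 0.347
Since p ≈ 0.347 > α = 0.02, fail to reject H0; the data do not provide sufficient evidence against H0.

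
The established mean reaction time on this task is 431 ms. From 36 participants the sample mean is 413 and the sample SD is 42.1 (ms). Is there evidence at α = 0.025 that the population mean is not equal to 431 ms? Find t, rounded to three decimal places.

-2.565

H0: μ = 431; H1: μ ≠ 431 (one-sample t-test, two-sided).
t = (x̄ − μ₀)/(s/√n) = (413 − 431)/(42.1/√36) = -2.565
df = n − 1 = 35
Two-sided p-value ≈ 0.015
Since p ≈ 0.015 < α = 0.025, reject H0; the data support H1.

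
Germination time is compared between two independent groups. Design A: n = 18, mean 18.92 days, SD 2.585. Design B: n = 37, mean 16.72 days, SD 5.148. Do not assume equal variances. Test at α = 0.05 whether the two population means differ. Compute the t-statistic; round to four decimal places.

Let group 1 = design A, group 2 = design B. H0: μ_1 = μ_2; H1: μ_1 ≠ μ_2 (Welch's two-sample t-test, two-sided).
t = (x̄_1 − x̄_2)/√(s_1²/n_1 + s_2²/n_2) = (18.92 − 16.72)/√(2.585²/18 + 5.148²/37) = 2.1096
Welch–Satterthwaite df ≈ 52.90
Two-sided p-value ≈ 0.040
Since p ≈ 0.040 < α = 0.05, reject H0; the data support H1.

2.1096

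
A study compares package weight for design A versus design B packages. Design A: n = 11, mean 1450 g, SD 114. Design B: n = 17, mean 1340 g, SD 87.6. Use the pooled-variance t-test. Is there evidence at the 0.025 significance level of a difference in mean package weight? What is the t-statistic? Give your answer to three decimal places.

Let group 1 = design A, group 2 = design B. H0: μ_1 = μ_2; H1: μ_1 ≠ μ_2 (two-sample pooled-variance t-test, two-sided).
s_p² = [(11−1)·114² + (17−1)·87.6²]/(11+17−2) = 9720.78
t = (1450 − 1340)/√[9720.78·(1/11 + 1/17)] = 2.883
df = n₁ + n₂ − 2 = 26
Two-sided p-value ≈ 0.008
Since p ≈ 0.008 < α = 0.025, reject H0; the evidence is statistically significant.

2.883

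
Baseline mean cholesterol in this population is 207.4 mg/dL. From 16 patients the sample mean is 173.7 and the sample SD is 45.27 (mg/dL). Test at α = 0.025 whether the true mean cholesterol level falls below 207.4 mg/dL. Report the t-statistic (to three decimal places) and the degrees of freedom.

H0: μ = 207.4; H1: μ < 207.4 (one-sample t-test, left-tailed).
t = (x̄ − μ₀)/(s/√n) = (173.7 − 207.4)/(45.27/√16) = -2.978
df = n − 1 = 15
p-value = P(T ≤ -2.978) ≈ 0.0047
Since p ≈ 0.0047 < α = 0.025, reject H0; the data support H1.

t = -2.978, df = 15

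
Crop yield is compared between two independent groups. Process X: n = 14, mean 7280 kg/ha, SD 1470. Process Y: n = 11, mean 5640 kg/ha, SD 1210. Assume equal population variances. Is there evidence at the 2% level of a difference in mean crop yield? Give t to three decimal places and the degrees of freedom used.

t = 2.986, df = 23

Let group 1 = process X, group 2 = process Y. H0: μ_1 = μ_2; H1: μ_1 ≠ μ_2 (two-sample pooled-variance t-test, two-sided).
s_p² = [(14−1)·1470² + (11−1)·1210²]/(14+11−2) = 1857940
t = (7280 − 5640)/√[1857940·(1/14 + 1/11)] = 2.986
df = n₁ + n₂ − 2 = 23
Two-sided p-value ≈ 0.0066
Since p ≈ 0.0066 < α = 0.02, reject H0; the data support H1.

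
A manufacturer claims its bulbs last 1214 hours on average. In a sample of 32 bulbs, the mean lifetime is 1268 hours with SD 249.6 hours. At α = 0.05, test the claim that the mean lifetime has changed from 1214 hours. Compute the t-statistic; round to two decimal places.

H0: μ = 1214; H1: μ ≠ 1214 (one-sample t-test, two-sided).
t = (x̄ − μ₀)/(s/√n) = (1268 − 1214)/(249.6/√32) = 1.22
df = n − 1 = 31
Two-sided p-value ≈ 0.2302
Since p ≈ 0.2302 > α = 0.05, fail to reject H0; the data do not provide sufficient evidence against H0.

1.22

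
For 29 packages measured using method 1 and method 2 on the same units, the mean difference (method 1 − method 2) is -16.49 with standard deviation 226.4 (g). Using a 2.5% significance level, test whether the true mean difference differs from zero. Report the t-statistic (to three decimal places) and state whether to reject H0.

H0: μ_d = 0; H1: μ_d ≠ 0 (paired t-test on the differences, two-sided).
t = d̄/(s_d/√n) = -16.49/(226.4/√29) = -0.392
df = n − 1 = 28
Two-sided p-value ≈ 0.6979
Since p ≈ 0.6979 > α = 0.025, fail to reject H0; the data do not provide sufficient evidence against H0.

t = -0.392; fail to reject H0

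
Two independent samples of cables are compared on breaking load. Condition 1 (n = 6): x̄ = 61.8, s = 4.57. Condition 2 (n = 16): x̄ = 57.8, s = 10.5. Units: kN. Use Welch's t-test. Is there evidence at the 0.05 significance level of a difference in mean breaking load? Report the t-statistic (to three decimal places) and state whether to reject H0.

t = 1.242; fail to reject H0

Let group 1 = condition 1, group 2 = condition 2. H0: μ_1 = μ_2; H1: μ_1 ≠ μ_2 (Welch's two-sample t-test, two-sided).
t = (x̄_1 − x̄_2)/√(s_1²/n_1 + s_2²/n_2) = (61.8 − 57.8)/√(4.57²/6 + 10.5²/16) = 1.242
Welch–Satterthwaite df ≈ 19.25
Two-sided p-value ≈ 0.229
Since p ≈ 0.229 > α = 0.05, fail to reject H0; the evidence is not statistically significant.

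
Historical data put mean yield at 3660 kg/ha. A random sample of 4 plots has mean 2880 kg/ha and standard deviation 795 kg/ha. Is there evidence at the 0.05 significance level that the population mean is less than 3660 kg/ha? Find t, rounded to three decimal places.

-1.962

H0: μ = 3660; H1: μ < 3660 (one-sample t-test, left-tailed).
t = (x̄ − μ₀)/(s/√n) = (2880 − 3660)/(795/√4) = -1.962
df = n − 1 = 3
p-value = P(T ≤ -1.962) ≈ 0.072
Since p ≈ 0.072 > α = 0.05, fail to reject H0; the data do not provide sufficient evidence against H0.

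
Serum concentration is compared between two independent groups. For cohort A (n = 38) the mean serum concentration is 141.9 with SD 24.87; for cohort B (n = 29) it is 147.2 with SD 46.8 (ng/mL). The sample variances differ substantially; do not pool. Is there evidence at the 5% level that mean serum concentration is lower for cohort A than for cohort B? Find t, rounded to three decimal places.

-0.553

Let group 1 = cohort A, group 2 = cohort B. H0: μ_1 = μ_2; H1: μ_1 < μ_2 (Welch's two-sample t-test, left-tailed).
t = (x̄_1 − x̄_2)/√(s_1²/n_1 + s_2²/n_2) = (141.9 − 147.2)/√(24.87²/38 + 46.8²/29) = -0.553
Welch–Satterthwaite df ≈ 39.96
p-value = P(T ≤ -0.553) ≈ 0.2916
Since p ≈ 0.2916 > α = 0.05, fail to reject H0; the data do not provide sufficient evidence against H0.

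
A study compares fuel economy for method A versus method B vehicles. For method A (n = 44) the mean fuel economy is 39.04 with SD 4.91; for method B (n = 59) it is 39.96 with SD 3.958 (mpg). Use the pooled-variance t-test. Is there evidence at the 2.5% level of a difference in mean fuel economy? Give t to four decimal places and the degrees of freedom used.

t = -1.0524, df = 101

Let group 1 = method A, group 2 = method B. H0: μ_1 = μ_2; H1: μ_1 ≠ μ_2 (two-sample pooled-variance t-test, two-sided).
s_p² = [(44−1)·4.91² + (59−1)·3.958²]/(44+59−2) = 19.26
t = (39.04 − 39.96)/√[19.26·(1/44 + 1/59)] = -1.0524
df = n₁ + n₂ − 2 = 101
Two-sided p-value ≈ 0.295
Since p ≈ 0.295 > α = 0.025, fail to reject H0; the data do not provide sufficient evidence against H0.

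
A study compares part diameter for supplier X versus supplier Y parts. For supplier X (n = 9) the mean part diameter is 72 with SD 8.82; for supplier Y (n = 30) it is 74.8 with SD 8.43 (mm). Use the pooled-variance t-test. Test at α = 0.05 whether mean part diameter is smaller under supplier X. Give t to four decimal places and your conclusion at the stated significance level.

Let group 1 = supplier X, group 2 = supplier Y. H0: μ_1 = μ_2; H1: μ_1 < μ_2 (two-sample pooled-variance t-test, left-tailed).
s_p² = [(9−1)·8.82² + (30−1)·8.43²]/(9+30−2) = 72.5195
t = (72 − 74.8)/√[72.5195·(1/9 + 1/30)] = -0.8651
df = n₁ + n₂ − 2 = 37
p-value = P(T ≤ -0.8651) ≈ 0.196
Since p ≈ 0.196 > α = 0.05, fail to reject H0; the evidence is not statistically significant.

t = -0.8651; fail to reject H0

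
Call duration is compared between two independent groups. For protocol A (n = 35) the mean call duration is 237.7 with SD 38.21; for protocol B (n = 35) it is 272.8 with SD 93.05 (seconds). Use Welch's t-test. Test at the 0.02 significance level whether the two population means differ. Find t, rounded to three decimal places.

-2.064

Let group 1 = protocol A, group 2 = protocol B. H0: μ_1 = μ_2; H1: μ_1 ≠ μ_2 (Welch's two-sample t-test, two-sided).
t = (x̄_1 − x̄_2)/√(s_1²/n_1 + s_2²/n_2) = (237.7 − 272.8)/√(38.21²/35 + 93.05²/35) = -2.064
Welch–Satterthwaite df ≈ 45.15
Two-sided p-value ≈ 0.045
Since p ≈ 0.045 > α = 0.02, fail to reject H0; the data do not provide sufficient evidence against H0.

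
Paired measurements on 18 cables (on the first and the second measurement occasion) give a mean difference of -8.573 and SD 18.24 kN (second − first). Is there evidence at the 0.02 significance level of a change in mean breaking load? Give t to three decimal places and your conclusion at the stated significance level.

H0: μ_d = 0; H1: μ_d ≠ 0 (paired t-test on the differences, two-sided).
t = d̄/(s_d/√n) = -8.573/(18.24/√18) = -1.994
df = n − 1 = 17
Two-sided p-value ≈ 0.062
Since p ≈ 0.062 > α = 0.02, fail to reject H0; the data do not provide sufficient evidence against H0.

t = -1.994; fail to reject H0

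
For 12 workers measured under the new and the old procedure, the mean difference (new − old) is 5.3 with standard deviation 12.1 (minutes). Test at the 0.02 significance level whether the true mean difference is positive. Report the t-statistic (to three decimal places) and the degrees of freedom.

t = 1.517, df = 11

H0: μ_d = 0; H1: μ_d > 0 (paired t-test on the differences, right-tailed).
t = d̄/(s_d/√n) = 5.3/(12.1/√12) = 1.517
df = n − 1 = 11
p-value = P(T ≥ 1.517) ≈ 0.079
Since p ≈ 0.079 > α = 0.02, fail to reject H0; the evidence is not statistically significant.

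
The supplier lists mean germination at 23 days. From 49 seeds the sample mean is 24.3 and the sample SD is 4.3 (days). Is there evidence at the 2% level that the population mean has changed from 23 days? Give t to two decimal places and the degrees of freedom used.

t = 2.12, df = 48

H0: μ = 23; H1: μ ≠ 23 (one-sample t-test, two-sided).
t = (x̄ − μ₀)/(s/√n) = (24.3 − 23)/(4.3/√49) = 2.12
df = n − 1 = 48
Two-sided p-value ≈ 0.0395
Since p ≈ 0.0395 > α = 0.02, fail to reject H0; the evidence is not statistically significant.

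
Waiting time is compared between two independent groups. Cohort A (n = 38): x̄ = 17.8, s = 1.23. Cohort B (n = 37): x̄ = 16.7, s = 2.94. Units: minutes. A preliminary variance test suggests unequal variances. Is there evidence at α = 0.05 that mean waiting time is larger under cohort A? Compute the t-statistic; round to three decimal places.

Let group 1 = cohort A, group 2 = cohort B. H0: μ_1 = μ_2; H1: μ_1 > μ_2 (Welch's two-sample t-test, right-tailed).
t = (x̄_1 − x̄_2)/√(s_1²/n_1 + s_2²/n_2) = (17.8 − 16.7)/√(1.23²/38 + 2.94²/37) = 2.104
Welch–Satterthwaite df ≈ 47.96
p-value = P(T ≥ 2.104) ≈ 0.020
Since p ≈ 0.020 < α = 0.05, reject H0; the evidence is statistically significant.

2.104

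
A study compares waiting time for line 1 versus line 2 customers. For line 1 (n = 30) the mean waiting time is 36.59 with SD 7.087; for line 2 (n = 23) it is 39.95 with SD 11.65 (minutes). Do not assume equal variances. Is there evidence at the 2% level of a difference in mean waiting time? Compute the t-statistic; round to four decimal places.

-1.2208

Let group 1 = line 1, group 2 = line 2. H0: μ_1 = μ_2; H1: μ_1 ≠ μ_2 (Welch's two-sample t-test, two-sided).
t = (x̄_1 − x̄_2)/√(s_1²/n_1 + s_2²/n_2) = (36.59 − 39.95)/√(7.087²/30 + 11.65²/23) = -1.2208
Welch–Satterthwaite df ≈ 34.17
Two-sided p-value ≈ 0.231
Since p ≈ 0.231 > α = 0.02, fail to reject H0; the data do not provide sufficient evidence against H0.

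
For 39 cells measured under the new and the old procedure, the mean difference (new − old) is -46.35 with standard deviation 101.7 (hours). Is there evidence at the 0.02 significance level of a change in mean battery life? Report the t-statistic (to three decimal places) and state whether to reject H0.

H0: μ_d = 0; H1: μ_d ≠ 0 (paired t-test on the differences, two-sided).
t = d̄/(s_d/√n) = -46.35/(101.7/√39) = -2.846
df = n − 1 = 38
Two-sided p-value ≈ 0.0071
Since p ≈ 0.0071 < α = 0.02, reject H0; the evidence is statistically significant.

t = -2.846; reject H0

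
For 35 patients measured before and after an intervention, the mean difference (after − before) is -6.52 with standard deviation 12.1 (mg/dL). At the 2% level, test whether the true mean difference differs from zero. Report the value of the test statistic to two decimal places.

-3.19

H0: μ_d = 0; H1: μ_d ≠ 0 (paired t-test on the differences, two-sided).
t = d̄/(s_d/√n) = -6.52/(12.1/√35) = -3.19
df = n − 1 = 34
Two-sided p-value ≈ 0.0031
Since p ≈ 0.0031 < α = 0.02, reject H0; the evidence is statistically significant.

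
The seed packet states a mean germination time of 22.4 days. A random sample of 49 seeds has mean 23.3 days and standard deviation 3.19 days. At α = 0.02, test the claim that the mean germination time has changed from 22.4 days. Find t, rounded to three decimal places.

H0: μ = 22.4; H1: μ ≠ 22.4 (one-sample t-test, two-sided).
t = (x̄ − μ₀)/(s/√n) = (23.3 − 22.4)/(3.19/√49) = 1.975
df = n − 1 = 48
Two-sided p-value ≈ 0.054
Since p ≈ 0.054 > α = 0.02, fail to reject H0; the evidence is not statistically significant.

1.975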